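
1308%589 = 130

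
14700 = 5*2940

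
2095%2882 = 2095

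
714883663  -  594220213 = 120663450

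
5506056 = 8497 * 648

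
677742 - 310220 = 367522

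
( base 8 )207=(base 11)113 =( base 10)135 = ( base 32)47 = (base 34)3X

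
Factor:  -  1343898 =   -  2^1*3^3*41^1*607^1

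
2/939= 2/939  =  0.00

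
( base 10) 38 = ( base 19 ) 20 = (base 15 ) 28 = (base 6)102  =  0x26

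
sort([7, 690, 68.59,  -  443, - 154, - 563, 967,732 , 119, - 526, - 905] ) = [ - 905,-563, - 526, - 443, - 154,  7,68.59, 119,690,732,967]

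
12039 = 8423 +3616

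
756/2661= 252/887 = 0.28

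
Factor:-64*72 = - 4608 = - 2^9*3^2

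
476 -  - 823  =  1299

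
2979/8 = 372+3/8  =  372.38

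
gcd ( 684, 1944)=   36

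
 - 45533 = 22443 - 67976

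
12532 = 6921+5611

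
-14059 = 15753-29812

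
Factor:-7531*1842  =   - 13872102  =  - 2^1*3^1* 17^1*307^1*443^1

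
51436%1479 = 1150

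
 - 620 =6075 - 6695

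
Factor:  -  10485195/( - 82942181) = 3^1*5^1 * 67^( - 1)*99859^1 * 176849^(-1) = 1497885/11848883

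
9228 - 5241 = 3987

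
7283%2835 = 1613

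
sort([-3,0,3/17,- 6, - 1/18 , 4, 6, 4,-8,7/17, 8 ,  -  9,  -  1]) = [ - 9 , - 8, - 6, - 3,-1,-1/18 , 0,3/17, 7/17,4,4,6, 8 ] 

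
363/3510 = 121/1170 = 0.10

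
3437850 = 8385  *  410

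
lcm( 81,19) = 1539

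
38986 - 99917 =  - 60931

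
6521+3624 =10145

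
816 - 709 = 107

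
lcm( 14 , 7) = 14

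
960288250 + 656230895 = 1616519145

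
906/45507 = 302/15169 =0.02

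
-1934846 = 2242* (-863 )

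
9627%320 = 27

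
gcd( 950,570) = 190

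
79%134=79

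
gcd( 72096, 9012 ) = 9012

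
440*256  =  112640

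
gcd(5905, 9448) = 1181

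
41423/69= 600  +  1/3 = 600.33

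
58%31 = 27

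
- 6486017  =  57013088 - 63499105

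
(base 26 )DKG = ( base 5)244244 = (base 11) 7007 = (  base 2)10010001101100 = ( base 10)9324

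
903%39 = 6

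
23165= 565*41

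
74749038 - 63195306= 11553732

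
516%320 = 196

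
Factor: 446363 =446363^1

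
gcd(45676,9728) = 76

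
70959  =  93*763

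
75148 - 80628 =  - 5480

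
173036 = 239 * 724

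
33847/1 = 33847 = 33847.00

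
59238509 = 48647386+10591123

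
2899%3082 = 2899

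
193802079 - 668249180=  -  474447101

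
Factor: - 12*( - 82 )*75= 2^3*3^2*5^2 *41^1  =  73800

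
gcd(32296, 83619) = 1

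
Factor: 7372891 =709^1*10399^1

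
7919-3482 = 4437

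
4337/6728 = 4337/6728= 0.64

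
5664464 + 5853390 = 11517854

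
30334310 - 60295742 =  - 29961432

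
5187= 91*57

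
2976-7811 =-4835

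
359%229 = 130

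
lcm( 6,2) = 6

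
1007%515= 492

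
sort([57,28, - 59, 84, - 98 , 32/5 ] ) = [ - 98, - 59, 32/5,28,57,84]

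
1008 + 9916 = 10924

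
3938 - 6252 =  - 2314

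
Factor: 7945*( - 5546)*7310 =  - 322100310700 = - 2^2*5^2*7^1 * 17^1*43^1*47^1*59^1*227^1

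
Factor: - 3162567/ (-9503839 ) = 3^1 * 479^( - 1 ) * 19841^ ( - 1 ) * 1054189^1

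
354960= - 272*(- 1305 ) 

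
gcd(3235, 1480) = 5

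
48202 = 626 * 77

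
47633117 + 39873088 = 87506205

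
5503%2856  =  2647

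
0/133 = 0 = 0.00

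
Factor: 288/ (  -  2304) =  - 2^(  -  3)  =  - 1/8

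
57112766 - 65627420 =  - 8514654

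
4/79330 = 2/39665 = 0.00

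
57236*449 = 25698964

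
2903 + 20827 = 23730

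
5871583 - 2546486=3325097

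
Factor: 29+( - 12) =17^1 = 17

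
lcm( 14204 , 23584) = 1249952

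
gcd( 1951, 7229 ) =1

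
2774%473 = 409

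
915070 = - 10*( - 91507 ) 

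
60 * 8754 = 525240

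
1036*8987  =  9310532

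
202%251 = 202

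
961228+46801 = 1008029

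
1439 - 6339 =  - 4900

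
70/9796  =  35/4898  =  0.01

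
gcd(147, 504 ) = 21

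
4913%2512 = 2401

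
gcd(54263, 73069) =1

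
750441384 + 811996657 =1562438041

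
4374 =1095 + 3279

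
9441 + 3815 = 13256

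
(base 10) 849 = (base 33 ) po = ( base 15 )3b9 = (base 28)129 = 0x351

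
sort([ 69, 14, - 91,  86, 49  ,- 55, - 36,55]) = [ - 91,-55, -36,14,49,55,69,86]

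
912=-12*( - 76)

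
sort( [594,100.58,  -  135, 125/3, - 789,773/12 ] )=[ - 789,  -  135, 125/3, 773/12, 100.58, 594]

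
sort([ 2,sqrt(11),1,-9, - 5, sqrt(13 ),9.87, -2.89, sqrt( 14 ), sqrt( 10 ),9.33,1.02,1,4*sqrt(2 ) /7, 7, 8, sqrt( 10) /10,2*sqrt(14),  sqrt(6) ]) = [ - 9, - 5, - 2.89,sqrt(10)/10,  4*sqrt(2)/7,1,1,1.02 , 2,  sqrt( 6 ),sqrt(10 ), sqrt(11), sqrt(13),sqrt(14),7  ,  2*sqrt(14),8, 9.33,9.87] 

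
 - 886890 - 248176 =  - 1135066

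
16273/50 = 325 + 23/50 = 325.46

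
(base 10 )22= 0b10110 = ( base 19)13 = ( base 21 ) 11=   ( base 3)211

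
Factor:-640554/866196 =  - 2^ (-1 )*3^( - 1) * 24061^( - 1 )*106759^1 = - 106759/144366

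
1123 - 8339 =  - 7216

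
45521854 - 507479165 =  - 461957311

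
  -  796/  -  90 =8+38/45  =  8.84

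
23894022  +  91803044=115697066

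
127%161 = 127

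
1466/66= 733/33= 22.21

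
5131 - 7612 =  - 2481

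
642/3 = 214 = 214.00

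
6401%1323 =1109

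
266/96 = 133/48 = 2.77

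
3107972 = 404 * 7693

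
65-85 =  - 20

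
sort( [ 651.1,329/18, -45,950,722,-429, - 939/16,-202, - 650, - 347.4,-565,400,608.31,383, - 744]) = [ - 744, - 650, - 565,-429, - 347.4, - 202,-939/16, - 45,329/18, 383,400, 608.31,651.1 , 722, 950] 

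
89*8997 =800733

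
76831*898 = 68994238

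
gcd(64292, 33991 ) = 1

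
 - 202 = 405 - 607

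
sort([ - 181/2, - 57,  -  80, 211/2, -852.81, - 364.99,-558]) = [-852.81, - 558, - 364.99,-181/2, - 80, - 57,  211/2]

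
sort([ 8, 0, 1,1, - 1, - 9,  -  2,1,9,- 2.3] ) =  [ - 9,  -  2.3,-2, - 1,0,1, 1, 1,  8,9]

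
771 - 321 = 450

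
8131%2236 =1423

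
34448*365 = 12573520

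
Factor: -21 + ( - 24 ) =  - 45 = -3^2*5^1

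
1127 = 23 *49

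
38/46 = 19/23=   0.83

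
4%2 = 0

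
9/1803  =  3/601=0.00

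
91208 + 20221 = 111429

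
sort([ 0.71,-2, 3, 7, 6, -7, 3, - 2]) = [ - 7, - 2,-2, 0.71,3, 3 , 6,7 ] 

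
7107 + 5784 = 12891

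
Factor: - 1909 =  - 23^1*83^1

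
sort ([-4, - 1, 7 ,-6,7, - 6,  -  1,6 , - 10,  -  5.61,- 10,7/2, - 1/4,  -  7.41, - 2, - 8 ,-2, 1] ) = [ - 10, - 10, - 8, - 7.41, - 6, - 6, - 5.61,  -  4, - 2,  -  2, - 1,  -  1, -1/4,1,7/2,6 , 7, 7]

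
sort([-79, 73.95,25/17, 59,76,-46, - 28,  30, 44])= [  -  79,-46, - 28,  25/17 , 30, 44, 59, 73.95, 76]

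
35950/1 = 35950 = 35950.00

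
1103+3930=5033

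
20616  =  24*859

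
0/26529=0  =  0.00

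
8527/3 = 2842+1/3  =  2842.33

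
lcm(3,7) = 21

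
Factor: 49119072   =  2^5 * 3^1*43^1 * 73^1*163^1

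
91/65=7/5 = 1.40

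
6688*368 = 2461184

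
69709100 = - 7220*( - 9655 ) 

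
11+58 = 69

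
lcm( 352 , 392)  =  17248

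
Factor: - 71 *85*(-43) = 5^1*17^1*43^1*71^1 =259505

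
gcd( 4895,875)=5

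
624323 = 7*89189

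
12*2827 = 33924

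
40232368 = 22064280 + 18168088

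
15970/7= 15970/7 =2281.43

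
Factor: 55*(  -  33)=-1815 = -3^1*5^1*11^2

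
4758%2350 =58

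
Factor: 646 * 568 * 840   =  2^7*3^1 * 5^1*7^1*17^1* 19^1 * 71^1 = 308219520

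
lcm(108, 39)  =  1404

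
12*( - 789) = -9468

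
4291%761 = 486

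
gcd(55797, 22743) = 21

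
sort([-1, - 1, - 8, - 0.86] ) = [ - 8, - 1, - 1, - 0.86 ]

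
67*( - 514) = - 34438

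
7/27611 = 7/27611  =  0.00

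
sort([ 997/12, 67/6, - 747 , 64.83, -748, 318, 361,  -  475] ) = [-748, -747 , - 475, 67/6, 64.83, 997/12,  318,361]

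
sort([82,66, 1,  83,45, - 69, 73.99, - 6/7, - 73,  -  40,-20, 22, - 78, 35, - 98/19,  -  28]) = [-78, - 73, - 69, - 40, - 28 , - 20,  -  98/19, - 6/7, 1, 22,35, 45, 66,73.99,82, 83] 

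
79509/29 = 2741 + 20/29  =  2741.69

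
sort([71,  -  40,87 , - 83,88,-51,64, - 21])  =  [ - 83,-51,  -  40, - 21,64,71,87, 88] 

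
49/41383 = 49/41383= 0.00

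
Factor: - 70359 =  - 3^1*47^1*499^1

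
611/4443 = 611/4443 = 0.14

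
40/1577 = 40/1577 = 0.03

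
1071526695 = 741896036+329630659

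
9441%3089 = 174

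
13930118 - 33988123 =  - 20058005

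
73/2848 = 73/2848 = 0.03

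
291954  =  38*7683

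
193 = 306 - 113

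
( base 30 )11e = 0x3b0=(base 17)349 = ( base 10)944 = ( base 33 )sk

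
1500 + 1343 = 2843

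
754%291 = 172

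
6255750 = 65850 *95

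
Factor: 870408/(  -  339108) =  - 2^1*  3^1*157^1*367^( - 1) = -942/367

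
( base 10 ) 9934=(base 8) 23316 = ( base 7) 40651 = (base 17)2066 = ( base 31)aae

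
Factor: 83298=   2^1 * 3^1 * 13883^1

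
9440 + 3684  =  13124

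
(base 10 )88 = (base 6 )224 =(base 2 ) 1011000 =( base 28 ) 34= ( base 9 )107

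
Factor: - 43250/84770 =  - 25/49= -5^2*7^(- 2)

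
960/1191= 320/397 = 0.81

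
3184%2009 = 1175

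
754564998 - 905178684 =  - 150613686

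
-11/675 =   -  1+664/675 = -0.02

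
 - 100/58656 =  - 25/14664 = - 0.00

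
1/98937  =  1/98937 =0.00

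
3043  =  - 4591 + 7634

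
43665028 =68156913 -24491885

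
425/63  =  6 + 47/63 = 6.75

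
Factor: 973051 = 973051^1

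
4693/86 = 4693/86 = 54.57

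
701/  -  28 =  - 701/28 = -  25.04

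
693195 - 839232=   -  146037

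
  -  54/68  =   - 1 + 7/34  =  - 0.79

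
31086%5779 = 2191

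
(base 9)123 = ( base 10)102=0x66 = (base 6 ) 250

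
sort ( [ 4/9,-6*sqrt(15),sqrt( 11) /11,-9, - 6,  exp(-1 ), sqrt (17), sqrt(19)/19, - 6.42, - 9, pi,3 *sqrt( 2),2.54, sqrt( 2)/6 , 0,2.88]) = [ - 6*sqrt( 15), - 9,-9,-6.42,-6,0,  sqrt( 19)/19,sqrt (2)/6,sqrt (11 ) /11, exp (-1),4/9,  2.54 , 2.88,pi, sqrt( 17),3*sqrt (2)]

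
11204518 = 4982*2249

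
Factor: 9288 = 2^3 * 3^3*43^1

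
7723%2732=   2259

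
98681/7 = 98681/7= 14097.29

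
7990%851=331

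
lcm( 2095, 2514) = 12570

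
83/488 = 83/488 = 0.17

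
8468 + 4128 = 12596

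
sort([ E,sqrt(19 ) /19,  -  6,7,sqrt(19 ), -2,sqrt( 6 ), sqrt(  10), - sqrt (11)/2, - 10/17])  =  [ - 6, - 2 ,-sqrt(11 ) /2, - 10/17, sqrt( 19 ) /19,sqrt( 6),E,sqrt(10), sqrt( 19 ), 7 ]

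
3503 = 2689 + 814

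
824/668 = 1 + 39/167 = 1.23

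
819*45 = 36855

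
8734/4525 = 1 + 4209/4525 =1.93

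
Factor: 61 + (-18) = 43 = 43^1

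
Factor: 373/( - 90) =- 2^ (-1 )* 3^ (-2)*5^( - 1)*373^1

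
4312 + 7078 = 11390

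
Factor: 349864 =2^3*101^1*433^1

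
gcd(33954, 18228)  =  6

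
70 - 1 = 69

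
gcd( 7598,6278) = 2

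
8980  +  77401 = 86381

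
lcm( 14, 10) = 70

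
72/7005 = 24/2335= 0.01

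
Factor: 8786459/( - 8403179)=-11^1 * 79^1* 10111^1*8403179^( - 1 )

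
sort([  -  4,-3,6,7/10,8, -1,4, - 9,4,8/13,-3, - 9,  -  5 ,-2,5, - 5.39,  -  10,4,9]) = [ - 10, - 9,- 9,-5.39, - 5 ,  -  4,-3, - 3, - 2, - 1, 8/13,7/10,  4,4,4, 5,6,  8,9] 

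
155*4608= 714240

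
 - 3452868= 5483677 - 8936545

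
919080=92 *9990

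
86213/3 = 28737 + 2/3 = 28737.67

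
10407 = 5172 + 5235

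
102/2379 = 34/793 = 0.04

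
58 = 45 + 13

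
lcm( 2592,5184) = 5184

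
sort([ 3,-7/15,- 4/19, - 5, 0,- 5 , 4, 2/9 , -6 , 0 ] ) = [-6,-5,-5, - 7/15,-4/19 , 0,0 , 2/9,3,4 ]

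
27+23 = 50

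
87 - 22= 65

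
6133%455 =218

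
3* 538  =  1614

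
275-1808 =-1533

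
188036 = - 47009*( - 4 ) 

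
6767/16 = 422 + 15/16 = 422.94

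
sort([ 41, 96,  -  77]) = [ - 77, 41, 96 ] 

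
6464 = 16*404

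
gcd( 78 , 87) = 3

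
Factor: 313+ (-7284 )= -6971^1= -6971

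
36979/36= 1027  +  7/36  =  1027.19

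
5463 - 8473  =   - 3010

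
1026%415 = 196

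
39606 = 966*41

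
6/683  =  6/683=0.01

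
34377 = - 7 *( - 4911 )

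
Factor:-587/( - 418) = 2^( - 1 )*11^( - 1)*19^(-1)*587^1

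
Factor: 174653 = 174653^1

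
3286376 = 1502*2188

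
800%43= 26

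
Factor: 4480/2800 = 2^3*5^( - 1 ) = 8/5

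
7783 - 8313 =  - 530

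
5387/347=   15 + 182/347  =  15.52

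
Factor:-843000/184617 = - 1000/219 = -2^3*3^( - 1)*5^3*73^(-1)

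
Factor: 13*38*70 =2^2* 5^1 * 7^1*13^1*19^1 = 34580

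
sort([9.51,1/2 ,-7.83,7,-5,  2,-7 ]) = [ - 7.83, - 7,-5 , 1/2, 2,7,9.51 ] 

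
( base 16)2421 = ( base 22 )j29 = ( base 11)6A49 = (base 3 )110200120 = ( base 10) 9249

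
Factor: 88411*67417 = 7^1*9631^1*88411^1 = 5960404387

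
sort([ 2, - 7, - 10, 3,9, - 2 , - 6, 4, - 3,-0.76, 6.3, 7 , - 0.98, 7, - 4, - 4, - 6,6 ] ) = [  -  10,-7, - 6, - 6, - 4,-4, - 3, - 2,- 0.98 , - 0.76, 2,3, 4, 6, 6.3 , 7, 7,9 ] 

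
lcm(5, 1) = 5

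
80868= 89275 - 8407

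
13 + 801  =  814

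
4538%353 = 302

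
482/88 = 241/44 =5.48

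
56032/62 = 903 + 23/31 = 903.74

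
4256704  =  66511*64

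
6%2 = 0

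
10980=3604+7376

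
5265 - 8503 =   -  3238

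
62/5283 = 62/5283 = 0.01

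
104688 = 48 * 2181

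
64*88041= 5634624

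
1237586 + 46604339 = 47841925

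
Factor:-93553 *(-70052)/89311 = 6553574756/89311 =2^2*31^( - 1)*43^(-1 )*67^(  -  1 )*83^1*211^1*93553^1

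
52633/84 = 7519/12 = 626.58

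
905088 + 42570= 947658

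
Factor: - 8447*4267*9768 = -352071433032 = - 2^3*3^1* 11^1*17^1*37^1*251^1* 8447^1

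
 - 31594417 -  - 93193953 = 61599536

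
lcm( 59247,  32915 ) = 296235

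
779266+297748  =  1077014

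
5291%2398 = 495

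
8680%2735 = 475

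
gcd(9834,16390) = 3278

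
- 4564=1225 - 5789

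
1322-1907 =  - 585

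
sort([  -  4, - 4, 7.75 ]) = [ - 4, - 4, 7.75]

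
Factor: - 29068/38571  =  -52/69 = -2^2*3^(-1 )*13^1*23^( - 1) 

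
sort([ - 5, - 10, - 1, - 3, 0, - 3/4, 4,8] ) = [ - 10, - 5, - 3, - 1, - 3/4,0,4,8 ] 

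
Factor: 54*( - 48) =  - 2^5*3^4 = - 2592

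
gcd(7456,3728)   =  3728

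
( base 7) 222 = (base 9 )136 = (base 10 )114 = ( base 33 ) 3f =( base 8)162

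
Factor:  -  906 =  - 2^1*3^1*151^1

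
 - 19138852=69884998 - 89023850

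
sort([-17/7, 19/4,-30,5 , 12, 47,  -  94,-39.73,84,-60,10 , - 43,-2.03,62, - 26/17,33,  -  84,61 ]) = [ - 94 ,-84 , - 60 , - 43, - 39.73,- 30, - 17/7, - 2.03, - 26/17,19/4,5,  10, 12,33,47,61, 62,84 ]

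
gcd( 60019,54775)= 1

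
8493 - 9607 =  - 1114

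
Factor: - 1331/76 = - 2^( - 2 )* 11^3*19^ (-1)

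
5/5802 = 5/5802  =  0.00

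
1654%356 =230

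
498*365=181770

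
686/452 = 1 + 117/226 = 1.52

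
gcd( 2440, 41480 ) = 2440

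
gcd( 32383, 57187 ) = 689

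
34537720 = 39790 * 868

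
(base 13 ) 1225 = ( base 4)220012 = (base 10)2566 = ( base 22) 56E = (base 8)5006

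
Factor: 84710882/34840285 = 2^1*5^ ( - 1)*23^(  -  1)*302959^( - 1)*42355441^1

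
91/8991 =91/8991 = 0.01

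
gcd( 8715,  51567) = 3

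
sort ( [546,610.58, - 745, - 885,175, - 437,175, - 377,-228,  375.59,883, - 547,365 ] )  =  [ - 885, - 745,  -  547,  -  437,-377, -228,  175,175, 365 , 375.59, 546,610.58,883] 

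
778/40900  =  389/20450 = 0.02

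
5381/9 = 5381/9 =597.89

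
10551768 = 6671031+3880737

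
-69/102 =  - 23/34=-  0.68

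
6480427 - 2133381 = 4347046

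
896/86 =10 + 18/43 = 10.42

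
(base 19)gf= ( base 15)164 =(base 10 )319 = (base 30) AJ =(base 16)13F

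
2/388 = 1/194 = 0.01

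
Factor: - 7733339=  - 199^1 * 38861^1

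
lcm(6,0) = 0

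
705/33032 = 705/33032 = 0.02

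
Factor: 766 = 2^1*383^1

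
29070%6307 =3842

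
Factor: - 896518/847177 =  - 2^1*7^1*29^(-1)*131^( - 1 )*223^( - 1)*64037^1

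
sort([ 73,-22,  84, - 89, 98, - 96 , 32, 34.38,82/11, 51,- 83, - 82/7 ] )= [ - 96,-89, - 83,-22, - 82/7,82/11,  32,34.38,51, 73, 84, 98]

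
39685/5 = 7937 = 7937.00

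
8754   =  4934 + 3820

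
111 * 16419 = 1822509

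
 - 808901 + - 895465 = - 1704366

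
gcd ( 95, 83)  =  1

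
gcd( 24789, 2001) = 3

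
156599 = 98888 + 57711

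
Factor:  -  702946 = - 2^1*131^1*2683^1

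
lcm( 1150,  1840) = 9200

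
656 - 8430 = - 7774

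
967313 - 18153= 949160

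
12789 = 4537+8252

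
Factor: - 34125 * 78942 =- 2^1*3^2*5^3*7^1*13^1 * 59^1 *223^1  =  - 2693895750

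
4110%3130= 980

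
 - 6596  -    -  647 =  - 5949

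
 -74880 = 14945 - 89825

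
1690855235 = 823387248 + 867467987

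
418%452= 418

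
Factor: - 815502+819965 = 4463^1 = 4463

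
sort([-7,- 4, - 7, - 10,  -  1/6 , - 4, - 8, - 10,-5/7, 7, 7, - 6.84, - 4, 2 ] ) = [ - 10, - 10, - 8, - 7, -7, - 6.84, - 4,- 4, - 4, - 5/7, - 1/6,2, 7, 7 ]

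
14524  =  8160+6364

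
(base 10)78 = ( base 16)4E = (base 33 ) 2c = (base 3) 2220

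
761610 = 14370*53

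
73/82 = 73/82 = 0.89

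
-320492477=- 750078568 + 429586091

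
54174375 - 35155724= 19018651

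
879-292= 587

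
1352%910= 442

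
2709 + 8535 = 11244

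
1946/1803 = 1  +  143/1803 = 1.08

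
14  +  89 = 103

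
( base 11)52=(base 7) 111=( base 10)57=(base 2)111001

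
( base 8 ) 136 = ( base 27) 3D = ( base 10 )94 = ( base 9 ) 114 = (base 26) 3g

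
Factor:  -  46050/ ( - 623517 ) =50/677  =  2^1*5^2 * 677^( - 1) 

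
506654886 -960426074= -453771188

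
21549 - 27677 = -6128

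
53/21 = 53/21 = 2.52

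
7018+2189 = 9207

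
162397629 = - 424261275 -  -586658904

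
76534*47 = 3597098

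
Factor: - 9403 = - 9403^1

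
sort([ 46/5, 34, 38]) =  [46/5,34,38 ]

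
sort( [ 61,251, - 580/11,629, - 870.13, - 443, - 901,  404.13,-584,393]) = [ - 901, - 870.13, - 584,-443, - 580/11,61,  251,393,404.13, 629 ]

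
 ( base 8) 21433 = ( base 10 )8987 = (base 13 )4124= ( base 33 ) 88B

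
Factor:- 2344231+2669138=11^1 * 29537^1   =  324907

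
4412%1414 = 170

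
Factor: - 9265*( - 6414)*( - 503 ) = -2^1*3^1*5^1 *17^1*109^1*503^1 * 1069^1 = - 29891132130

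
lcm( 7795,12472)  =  62360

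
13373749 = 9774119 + 3599630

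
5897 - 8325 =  - 2428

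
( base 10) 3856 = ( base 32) 3OG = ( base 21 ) 8FD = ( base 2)111100010000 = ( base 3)12021211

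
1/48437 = 1/48437= 0.00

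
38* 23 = 874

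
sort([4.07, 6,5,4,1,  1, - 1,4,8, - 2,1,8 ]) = [  -  2,- 1, 1,  1 , 1, 4,4,4.07,5,6,8, 8]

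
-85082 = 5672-90754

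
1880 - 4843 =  - 2963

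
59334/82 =29667/41 = 723.59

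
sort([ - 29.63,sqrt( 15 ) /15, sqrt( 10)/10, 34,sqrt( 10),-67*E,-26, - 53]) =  [ - 67*E, - 53, - 29.63, - 26,sqrt( 15 )/15,sqrt( 10) /10, sqrt( 10 ) , 34 ]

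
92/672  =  23/168 = 0.14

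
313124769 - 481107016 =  - 167982247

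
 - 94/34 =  - 47/17 = - 2.76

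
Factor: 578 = 2^1*17^2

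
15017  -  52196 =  - 37179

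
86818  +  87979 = 174797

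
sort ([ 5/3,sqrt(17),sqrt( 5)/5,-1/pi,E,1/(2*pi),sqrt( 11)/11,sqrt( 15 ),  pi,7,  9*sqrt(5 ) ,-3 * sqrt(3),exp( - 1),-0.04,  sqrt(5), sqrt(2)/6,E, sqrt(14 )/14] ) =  [-3*sqrt (3), - 1/pi, - 0.04,1/ ( 2* pi), sqrt(2 )/6,sqrt(14)/14 , sqrt( 11)/11,exp( -1),sqrt(5)/5,5/3,sqrt(5),E,E, pi, sqrt(15), sqrt(17 ),7,  9  *  sqrt (5)] 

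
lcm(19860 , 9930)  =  19860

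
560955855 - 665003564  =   - 104047709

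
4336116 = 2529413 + 1806703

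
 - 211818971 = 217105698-428924669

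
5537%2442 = 653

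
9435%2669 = 1428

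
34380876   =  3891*8836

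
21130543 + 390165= 21520708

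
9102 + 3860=12962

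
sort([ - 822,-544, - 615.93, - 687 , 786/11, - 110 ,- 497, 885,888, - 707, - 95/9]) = [  -  822, - 707, - 687, - 615.93  , - 544, - 497, - 110, - 95/9,786/11,885, 888]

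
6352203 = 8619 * 737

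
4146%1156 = 678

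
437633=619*707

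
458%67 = 56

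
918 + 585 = 1503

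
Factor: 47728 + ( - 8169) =39559 = 13^1*17^1*179^1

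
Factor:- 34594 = -2^1* 7^2* 353^1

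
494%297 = 197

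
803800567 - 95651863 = 708148704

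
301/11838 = 301/11838 = 0.03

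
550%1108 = 550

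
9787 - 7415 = 2372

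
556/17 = 556/17 = 32.71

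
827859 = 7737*107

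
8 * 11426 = 91408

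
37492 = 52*721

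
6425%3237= 3188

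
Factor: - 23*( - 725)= 5^2*23^1 * 29^1= 16675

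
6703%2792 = 1119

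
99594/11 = 9054=9054.00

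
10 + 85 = 95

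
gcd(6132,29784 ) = 876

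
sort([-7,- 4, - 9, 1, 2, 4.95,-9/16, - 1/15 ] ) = [-9,-7, - 4,-9/16,-1/15, 1, 2,  4.95] 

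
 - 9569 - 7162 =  - 16731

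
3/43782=1/14594 = 0.00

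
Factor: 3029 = 13^1 * 233^1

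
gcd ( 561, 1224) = 51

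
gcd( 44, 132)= 44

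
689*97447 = 67140983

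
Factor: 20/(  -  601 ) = -2^2*5^1*601^ ( - 1) 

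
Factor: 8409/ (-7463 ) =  - 3^1*17^ ( - 1)*439^( - 1 )*2803^1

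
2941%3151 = 2941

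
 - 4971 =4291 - 9262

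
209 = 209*1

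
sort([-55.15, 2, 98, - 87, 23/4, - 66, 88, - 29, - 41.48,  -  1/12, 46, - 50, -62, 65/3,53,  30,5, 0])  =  [ - 87, - 66, - 62, - 55.15, - 50, - 41.48, - 29, - 1/12, 0, 2, 5,  23/4, 65/3,30, 46, 53, 88, 98]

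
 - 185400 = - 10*18540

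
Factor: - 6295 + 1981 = -4314 = - 2^1 *3^1*719^1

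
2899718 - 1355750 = 1543968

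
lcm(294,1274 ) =3822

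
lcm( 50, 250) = 250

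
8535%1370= 315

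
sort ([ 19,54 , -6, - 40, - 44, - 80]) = [ - 80, - 44, - 40 , - 6, 19, 54]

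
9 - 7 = 2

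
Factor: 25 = 5^2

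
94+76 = 170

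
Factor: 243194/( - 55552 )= - 17371/3968 =- 2^ (  -  7) * 29^1*31^( - 1 )*599^1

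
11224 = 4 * 2806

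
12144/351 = 4048/117 =34.60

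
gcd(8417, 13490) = 19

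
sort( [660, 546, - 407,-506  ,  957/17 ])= [ - 506,  -  407,957/17 , 546, 660]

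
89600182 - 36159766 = 53440416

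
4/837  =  4/837 = 0.00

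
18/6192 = 1/344 = 0.00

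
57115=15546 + 41569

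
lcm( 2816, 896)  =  19712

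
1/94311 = 1/94311=0.00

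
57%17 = 6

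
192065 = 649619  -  457554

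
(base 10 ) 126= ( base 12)a6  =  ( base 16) 7e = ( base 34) 3o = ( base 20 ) 66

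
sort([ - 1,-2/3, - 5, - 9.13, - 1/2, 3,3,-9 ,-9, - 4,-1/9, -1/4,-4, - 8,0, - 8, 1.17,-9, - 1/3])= [-9.13,-9,- 9, - 9, - 8, - 8,-5,-4, - 4,-1, - 2/3,  -  1/2 , - 1/3, - 1/4,-1/9,0, 1.17,3,3]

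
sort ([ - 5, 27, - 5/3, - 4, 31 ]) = [  -  5,-4, - 5/3,27 , 31 ]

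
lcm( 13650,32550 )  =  423150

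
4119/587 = 7 + 10/587  =  7.02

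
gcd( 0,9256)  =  9256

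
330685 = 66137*5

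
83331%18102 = 10923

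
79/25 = 3+ 4/25 = 3.16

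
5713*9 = 51417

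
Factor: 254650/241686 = 3^( - 2 )*5^2*11^1*29^( - 1) = 275/261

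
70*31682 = 2217740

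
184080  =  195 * 944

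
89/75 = 1 +14/75= 1.19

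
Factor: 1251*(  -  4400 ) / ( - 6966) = 305800/387=2^3*3^(-2)*5^2*11^1 * 43^( - 1 )*139^1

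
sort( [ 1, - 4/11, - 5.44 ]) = [ - 5.44, - 4/11,1]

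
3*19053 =57159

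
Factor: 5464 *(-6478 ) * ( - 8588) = 303979061696  =  2^6 * 19^1*41^1 * 79^1 * 113^1  *683^1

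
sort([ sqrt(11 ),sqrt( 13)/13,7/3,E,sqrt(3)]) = [ sqrt (13 )/13, sqrt( 3), 7/3,E,sqrt( 11) ] 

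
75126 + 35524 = 110650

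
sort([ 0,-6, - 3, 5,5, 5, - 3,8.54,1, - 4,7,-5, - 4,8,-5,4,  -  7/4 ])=[-6, - 5 ,-5,-4,-4,  -  3, - 3, - 7/4,0 , 1,4,5, 5,5,7, 8,8.54]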